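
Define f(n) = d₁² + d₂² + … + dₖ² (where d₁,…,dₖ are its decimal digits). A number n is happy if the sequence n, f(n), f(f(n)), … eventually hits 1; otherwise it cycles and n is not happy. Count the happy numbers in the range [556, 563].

2

556: 556 → 86 → 100 → 1  (reaches 1)
557: 557 → 99 → 162 → 41 → 17 → 50 → 25 → 29 → 85 → 89 → 145 → 42 → 20 → 4 → 16 → 37 → 58 → 89  (repeats 89)
558: 558 → 114 → 18 → 65 → 61 → 37 → 58 → 89 → 145 → 42 → 20 → 4 → 16 → 37  (repeats 37)
559: 559 → 131 → 11 → 2 → 4 → 16 → 37 → 58 → 89 → 145 → 42 → 20 → 4  (repeats 4)
560: 560 → 61 → 37 → 58 → 89 → 145 → 42 → 20 → 4 → 16 → 37  (repeats 37)
561: 561 → 62 → 40 → 16 → 37 → 58 → 89 → 145 → 42 → 20 → 4 → 16  (repeats 16)
562: 562 → 65 → 61 → 37 → 58 → 89 → 145 → 42 → 20 → 4 → 16 → 37  (repeats 37)
563: 563 → 70 → 49 → 97 → 130 → 10 → 1  (reaches 1)
happy: 556, 563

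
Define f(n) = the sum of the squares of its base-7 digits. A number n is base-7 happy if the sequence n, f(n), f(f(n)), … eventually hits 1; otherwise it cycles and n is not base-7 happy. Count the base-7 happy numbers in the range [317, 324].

317: 317 → 49 → 1  — base-7 happy
318: 318 → 54 → 26 → 34 → 52 → 10 → 10  — not base-7 happy
319: 319 → 61 → 27 → 45 → 45  — not base-7 happy
320: 320 → 70 → 10 → 10  — not base-7 happy
321: 321 → 81 → 33 → 41 → 61 → 27 → 45 → 45  — not base-7 happy
322: 322 → 52 → 10 → 10  — not base-7 happy
323: 323 → 53 → 17 → 13 → 37 → 29 → 17  — not base-7 happy
324: 324 → 56 → 2 → 4 → 16 → 8 → 2  — not base-7 happy
base-7 happy: 317

1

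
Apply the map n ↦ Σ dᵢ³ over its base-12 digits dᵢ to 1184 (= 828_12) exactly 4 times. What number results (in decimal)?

1184 = (8,2,8)_12 → 1032
1032 = (7,2,0)_12 → 351
351 = (2,5,3)_12 → 160
160 = (1,1,4)_12 → 66

66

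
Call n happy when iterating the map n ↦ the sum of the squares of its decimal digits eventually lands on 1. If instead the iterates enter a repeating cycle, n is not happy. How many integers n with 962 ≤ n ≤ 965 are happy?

962: 962 → 121 → 6 → 36 → 45 → 41 → 17 → 50 → 25 → 29 → 85 → 89 → 145 → 42 → 20 → 4 → 16 → 37 → 58 → 89  (repeats 89)
963: 963 → 126 → 41 → 17 → 50 → 25 → 29 → 85 → 89 → 145 → 42 → 20 → 4 → 16 → 37 → 58 → 89  (repeats 89)
964: 964 → 133 → 19 → 82 → 68 → 100 → 1  (reaches 1)
965: 965 → 142 → 21 → 5 → 25 → 29 → 85 → 89 → 145 → 42 → 20 → 4 → 16 → 37 → 58 → 89  (repeats 89)
happy: 964

1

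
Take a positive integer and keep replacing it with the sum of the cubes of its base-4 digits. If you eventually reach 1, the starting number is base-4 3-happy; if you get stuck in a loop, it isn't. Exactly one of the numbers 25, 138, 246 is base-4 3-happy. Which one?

25

25: 25 → 10 → 16 → 1  — reaches 1 (base-4 3-happy)
138: 138 → 24 → 9 → 9  — repeats 9 (not base-4 3-happy)
246: 246 → 63 → 81 → 3 → 27 → 36 → 9 → 9  — repeats 9 (not base-4 3-happy)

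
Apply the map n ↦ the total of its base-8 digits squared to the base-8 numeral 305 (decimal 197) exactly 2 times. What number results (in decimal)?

20

197 = (3,0,5)_8 → 34
34 = (4,2)_8 → 20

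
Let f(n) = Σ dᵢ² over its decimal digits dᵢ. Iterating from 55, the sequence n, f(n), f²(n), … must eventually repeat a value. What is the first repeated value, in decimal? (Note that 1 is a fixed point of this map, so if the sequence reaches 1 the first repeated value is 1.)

55 → 5² + 5² = 25 + 25 = 50
50 → 5² + 0² = 25 + 0 = 25
25 → 2² + 5² = 4 + 25 = 29
29 → 2² + 9² = 4 + 81 = 85
85 → 8² + 5² = 64 + 25 = 89
89 → 8² + 9² = 64 + 81 = 145
145 → 1² + 4² + 5² = 1 + 16 + 25 = 42
42 → 4² + 2² = 16 + 4 = 20
20 → 2² + 0² = 4 + 0 = 4
4 → 4² = 16
16 → 1² + 6² = 1 + 36 = 37
37 → 3² + 7² = 9 + 49 = 58
58 → 5² + 8² = 25 + 64 = 89  — 89 already appeared earlier.

89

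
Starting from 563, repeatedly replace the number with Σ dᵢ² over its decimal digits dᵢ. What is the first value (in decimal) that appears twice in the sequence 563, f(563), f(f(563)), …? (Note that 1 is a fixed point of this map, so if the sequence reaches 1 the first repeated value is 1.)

1

563 → 5² + 6² + 3² = 25 + 36 + 9 = 70
70 → 7² + 0² = 49 + 0 = 49
49 → 4² + 9² = 16 + 81 = 97
97 → 9² + 7² = 81 + 49 = 130
130 → 1² + 3² + 0² = 1 + 9 + 0 = 10
10 → 1² + 0² = 1 + 0 = 1  — reached the fixed point 1.
1 → 1, so 1 is the first repeated value.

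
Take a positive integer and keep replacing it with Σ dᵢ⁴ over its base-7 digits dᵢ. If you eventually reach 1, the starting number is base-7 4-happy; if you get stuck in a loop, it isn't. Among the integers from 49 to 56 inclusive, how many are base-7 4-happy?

49: 49 → 1  (reaches 1)
50: 50 → 2 → 16 → 32 → 512 → 164 → 178 → 418 → 708 → 98 → 16  (repeats 16)
51: 51 → 17 → 97 → 2593 → 1459 → 963 → 1153 → 803 → 673 → 1923 → 1507 → 913 → 609 → 707 → 97  (repeats 97)
52: 52 → 82 → 882 → 272 → 2002 → 2546 → 1938 → 2258 → 1808 → 1938  (repeats 1938)
53: 53 → 257 → 1251 → 1043 → 97 → 2593 → 1459 → 963 → 1153 → 803 → 673 → 1923 → 1507 → 913 → 609 → 707 → 97  (repeats 97)
54: 54 → 626 → 1332 → 1394 → 338 → 2608 → 514 → 244 → 2848 → 1314 → 1956 → 2258 → 1808 → 1938 → 2258  (repeats 2258)
55: 55 → 1297 → 803 → 673 → 1923 → 1507 → 913 → 609 → 707 → 97 → 2593 → 1459 → 963 → 1153 → 803  (repeats 803)
56: 56 → 2 → 16 → 32 → 512 → 164 → 178 → 418 → 708 → 98 → 16  (repeats 16)
base-7 4-happy: 49

1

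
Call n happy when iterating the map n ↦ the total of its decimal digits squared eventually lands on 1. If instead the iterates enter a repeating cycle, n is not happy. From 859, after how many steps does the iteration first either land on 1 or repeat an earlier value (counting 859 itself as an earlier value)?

859 → 8² + 5² + 9² = 64 + 25 + 81 = 170
170 → 1² + 7² + 0² = 1 + 49 + 0 = 50
50 → 5² + 0² = 25 + 0 = 25
25 → 2² + 5² = 4 + 25 = 29
29 → 2² + 9² = 4 + 81 = 85
85 → 8² + 5² = 64 + 25 = 89
89 → 8² + 9² = 64 + 81 = 145
145 → 1² + 4² + 5² = 1 + 16 + 25 = 42
42 → 4² + 2² = 16 + 4 = 20
20 → 2² + 0² = 4 + 0 = 4
4 → 4² = 16
16 → 1² + 6² = 1 + 36 = 37
37 → 3² + 7² = 9 + 49 = 58
58 → 5² + 8² = 25 + 64 = 89  — 89 repeats.
That took 14 steps.

14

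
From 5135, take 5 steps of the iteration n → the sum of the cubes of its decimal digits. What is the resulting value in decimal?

881

5135 → 5³ + 1³ + 3³ + 5³ = 125 + 1 + 27 + 125 = 278
278 → 2³ + 7³ + 8³ = 8 + 343 + 512 = 863
863 → 8³ + 6³ + 3³ = 512 + 216 + 27 = 755
755 → 7³ + 5³ + 5³ = 343 + 125 + 125 = 593
593 → 5³ + 9³ + 3³ = 125 + 729 + 27 = 881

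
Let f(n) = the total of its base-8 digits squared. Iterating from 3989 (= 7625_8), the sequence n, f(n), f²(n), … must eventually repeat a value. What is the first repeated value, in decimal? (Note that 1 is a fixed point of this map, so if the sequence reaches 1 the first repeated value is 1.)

3989 = (7,6,2,5)_8 → 114
114 = (1,6,2)_8 → 41
41 = (5,1)_8 → 26
26 = (3,2)_8 → 13
13 = (1,5)_8 → 26  — 26 already appeared earlier.

26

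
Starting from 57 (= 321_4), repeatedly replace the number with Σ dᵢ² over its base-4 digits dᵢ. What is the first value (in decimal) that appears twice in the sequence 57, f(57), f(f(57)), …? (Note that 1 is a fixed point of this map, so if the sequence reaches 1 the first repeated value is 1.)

1

57 = (3,2,1)_4 → 3² + 2² + 1² = 14
14 = (3,2)_4 → 3² + 2² = 13
13 = (3,1)_4 → 3² + 1² = 10
10 = (2,2)_4 → 2² + 2² = 8
8 = (2,0)_4 → 2² + 0² = 4
4 = (1,0)_4 → 1² + 0² = 1  — reached the fixed point 1.
1 → 1, so 1 is the first repeated value.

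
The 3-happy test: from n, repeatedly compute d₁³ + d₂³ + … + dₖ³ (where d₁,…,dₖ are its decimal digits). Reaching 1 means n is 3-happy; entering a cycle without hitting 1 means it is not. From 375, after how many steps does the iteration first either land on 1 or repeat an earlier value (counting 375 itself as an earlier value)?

7

375 → 3³ + 7³ + 5³ = 27 + 343 + 125 = 495
495 → 4³ + 9³ + 5³ = 64 + 729 + 125 = 918
918 → 9³ + 1³ + 8³ = 729 + 1 + 512 = 1242
1242 → 1³ + 2³ + 4³ + 2³ = 1 + 8 + 64 + 8 = 81
81 → 8³ + 1³ = 512 + 1 = 513
513 → 5³ + 1³ + 3³ = 125 + 1 + 27 = 153
153 → 1³ + 5³ + 3³ = 1 + 125 + 27 = 153  — 153 repeats.
That took 7 steps.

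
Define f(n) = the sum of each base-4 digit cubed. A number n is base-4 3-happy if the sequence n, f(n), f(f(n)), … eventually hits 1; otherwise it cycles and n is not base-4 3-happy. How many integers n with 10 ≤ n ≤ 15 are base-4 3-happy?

1

10: 10 → 16 → 1  (reaches 1)
11: 11 → 35 → 35  (repeats 35)
12: 12 → 27 → 36 → 9 → 9  (repeats 9)
13: 13 → 28 → 28  (repeats 28)
14: 14 → 35 → 35  (repeats 35)
15: 15 → 54 → 36 → 9 → 9  (repeats 9)
base-4 3-happy: 10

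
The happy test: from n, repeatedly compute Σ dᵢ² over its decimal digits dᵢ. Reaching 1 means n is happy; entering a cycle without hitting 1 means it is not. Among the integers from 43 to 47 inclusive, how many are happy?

1

43: 43 → 25 → 29 → 85 → 89 → 145 → 42 → 20 → 4 → 16 → 37 → 58 → 89  (repeats 89)
44: 44 → 32 → 13 → 10 → 1  (reaches 1)
45: 45 → 41 → 17 → 50 → 25 → 29 → 85 → 89 → 145 → 42 → 20 → 4 → 16 → 37 → 58 → 89  (repeats 89)
46: 46 → 52 → 29 → 85 → 89 → 145 → 42 → 20 → 4 → 16 → 37 → 58 → 89  (repeats 89)
47: 47 → 65 → 61 → 37 → 58 → 89 → 145 → 42 → 20 → 4 → 16 → 37  (repeats 37)
happy: 44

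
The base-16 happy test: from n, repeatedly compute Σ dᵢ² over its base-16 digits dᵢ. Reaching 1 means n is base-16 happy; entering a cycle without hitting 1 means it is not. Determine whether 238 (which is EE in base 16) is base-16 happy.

base-16 happy

238 = (14,14)_16 → 392
392 = (1,8,8)_16 → 129
129 = (8,1)_16 → 65
65 = (4,1)_16 → 17
17 = (1,1)_16 → 2
2 = (2)_16 → 4
4 = (4)_16 → 16
16 = (1,0)_16 → 1  — reached 1.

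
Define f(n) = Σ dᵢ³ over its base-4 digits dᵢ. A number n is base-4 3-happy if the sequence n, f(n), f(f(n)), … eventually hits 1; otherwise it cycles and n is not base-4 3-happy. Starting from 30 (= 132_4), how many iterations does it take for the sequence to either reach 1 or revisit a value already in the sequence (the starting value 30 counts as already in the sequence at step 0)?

30 = (1,3,2)_4 → 1³ + 3³ + 2³ = 36
36 = (2,1,0)_4 → 2³ + 1³ + 0³ = 9
9 = (2,1)_4 → 2³ + 1³ = 9  — 9 repeats.
That took 3 steps.

3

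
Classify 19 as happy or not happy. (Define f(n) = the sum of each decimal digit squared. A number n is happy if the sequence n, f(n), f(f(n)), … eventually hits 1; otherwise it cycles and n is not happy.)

happy

19 → 82
82 → 68
68 → 100
100 → 1  — reached 1.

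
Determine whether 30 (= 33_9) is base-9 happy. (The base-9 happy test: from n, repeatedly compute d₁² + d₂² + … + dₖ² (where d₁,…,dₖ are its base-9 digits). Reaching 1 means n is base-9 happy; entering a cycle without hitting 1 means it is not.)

not base-9 happy

30 = (3,3)_9 → 18
18 = (2,0)_9 → 4
4 = (4)_9 → 16
16 = (1,7)_9 → 50
50 = (5,5)_9 → 50  — 50 already seen; the sequence cycles without reaching 1.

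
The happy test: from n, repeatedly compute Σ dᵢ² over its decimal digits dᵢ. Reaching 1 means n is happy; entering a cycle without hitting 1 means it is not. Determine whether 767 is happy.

767 → 7² + 6² + 7² = 134
134 → 1² + 3² + 4² = 26
26 → 2² + 6² = 40
40 → 4² + 0² = 16
16 → 1² + 6² = 37
37 → 3² + 7² = 58
58 → 5² + 8² = 89
89 → 8² + 9² = 145
145 → 1² + 4² + 5² = 42
42 → 4² + 2² = 20
20 → 2² + 0² = 4
4 → 4² = 16  — 16 already seen; the sequence cycles without reaching 1.

not happy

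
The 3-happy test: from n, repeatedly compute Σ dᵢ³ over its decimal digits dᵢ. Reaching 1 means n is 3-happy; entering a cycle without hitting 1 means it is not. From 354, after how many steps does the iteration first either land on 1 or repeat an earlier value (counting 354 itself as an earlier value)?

354 → 3³ + 5³ + 4³ = 27 + 125 + 64 = 216
216 → 2³ + 1³ + 6³ = 8 + 1 + 216 = 225
225 → 2³ + 2³ + 5³ = 8 + 8 + 125 = 141
141 → 1³ + 4³ + 1³ = 1 + 64 + 1 = 66
66 → 6³ + 6³ = 216 + 216 = 432
432 → 4³ + 3³ + 2³ = 64 + 27 + 8 = 99
99 → 9³ + 9³ = 729 + 729 = 1458
1458 → 1³ + 4³ + 5³ + 8³ = 1 + 64 + 125 + 512 = 702
702 → 7³ + 0³ + 2³ = 343 + 0 + 8 = 351
351 → 3³ + 5³ + 1³ = 27 + 125 + 1 = 153
153 → 1³ + 5³ + 3³ = 1 + 125 + 27 = 153  — 153 repeats.
That took 11 steps.

11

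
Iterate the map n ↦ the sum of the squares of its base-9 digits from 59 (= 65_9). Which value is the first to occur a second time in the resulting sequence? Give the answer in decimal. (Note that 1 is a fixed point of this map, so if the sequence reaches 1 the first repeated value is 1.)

65

59 = (6,5)_9 → 6² + 5² = 36 + 25 = 61
61 = (6,7)_9 → 6² + 7² = 36 + 49 = 85
85 = (1,0,4)_9 → 1² + 0² + 4² = 1 + 0 + 16 = 17
17 = (1,8)_9 → 1² + 8² = 1 + 64 = 65
65 = (7,2)_9 → 7² + 2² = 49 + 4 = 53
53 = (5,8)_9 → 5² + 8² = 25 + 64 = 89
89 = (1,0,8)_9 → 1² + 0² + 8² = 1 + 0 + 64 = 65  — 65 already appeared earlier.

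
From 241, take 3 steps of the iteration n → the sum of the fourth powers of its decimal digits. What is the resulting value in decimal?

10929

241 → 2⁴ + 4⁴ + 1⁴ = 273
273 → 2⁴ + 7⁴ + 3⁴ = 2498
2498 → 2⁴ + 4⁴ + 9⁴ + 8⁴ = 10929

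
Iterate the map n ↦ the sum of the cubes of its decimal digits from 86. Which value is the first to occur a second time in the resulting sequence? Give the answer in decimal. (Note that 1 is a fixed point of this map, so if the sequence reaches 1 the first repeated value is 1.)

86 → 728
728 → 863
863 → 755
755 → 593
593 → 881
881 → 1025
1025 → 134
134 → 92
92 → 737
737 → 713
713 → 371
371 → 371  — 371 already appeared earlier.

371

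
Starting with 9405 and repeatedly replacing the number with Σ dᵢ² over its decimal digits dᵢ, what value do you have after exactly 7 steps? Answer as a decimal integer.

9405 → 9² + 4² + 0² + 5² = 81 + 16 + 0 + 25 = 122
122 → 1² + 2² + 2² = 1 + 4 + 4 = 9
9 → 9² = 81
81 → 8² + 1² = 64 + 1 = 65
65 → 6² + 5² = 36 + 25 = 61
61 → 6² + 1² = 36 + 1 = 37
37 → 3² + 7² = 9 + 49 = 58

58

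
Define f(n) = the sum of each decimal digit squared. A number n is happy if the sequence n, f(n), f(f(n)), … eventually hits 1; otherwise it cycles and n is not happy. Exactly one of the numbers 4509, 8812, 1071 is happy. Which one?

8812

4509: 4509 → 122 → 9 → 81 → 65 → 61 → 37 → 58 → 89 → 145 → 42 → 20 → 4 → 16 → 37  — repeats 37 (not happy)
8812: 8812 → 133 → 19 → 82 → 68 → 100 → 1  — reaches 1 (happy)
1071: 1071 → 51 → 26 → 40 → 16 → 37 → 58 → 89 → 145 → 42 → 20 → 4 → 16  — repeats 16 (not happy)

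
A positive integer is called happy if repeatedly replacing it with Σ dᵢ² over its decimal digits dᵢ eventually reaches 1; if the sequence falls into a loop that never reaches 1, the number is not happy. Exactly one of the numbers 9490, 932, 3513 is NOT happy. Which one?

9490: 9490 → 178 → 114 → 18 → 65 → 61 → 37 → 58 → 89 → 145 → 42 → 20 → 4 → 16 → 37  — repeats 37 (not happy)
932: 932 → 94 → 97 → 130 → 10 → 1  — reaches 1 (happy)
3513: 3513 → 44 → 32 → 13 → 10 → 1  — reaches 1 (happy)

9490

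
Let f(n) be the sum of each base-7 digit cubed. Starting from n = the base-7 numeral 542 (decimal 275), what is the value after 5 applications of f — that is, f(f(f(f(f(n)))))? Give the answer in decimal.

125

275 = (5,4,2)_7 → 5³ + 4³ + 2³ = 197
197 = (4,0,1)_7 → 4³ + 0³ + 1³ = 65
65 = (1,2,2)_7 → 1³ + 2³ + 2³ = 17
17 = (2,3)_7 → 2³ + 3³ = 35
35 = (5,0)_7 → 5³ + 0³ = 125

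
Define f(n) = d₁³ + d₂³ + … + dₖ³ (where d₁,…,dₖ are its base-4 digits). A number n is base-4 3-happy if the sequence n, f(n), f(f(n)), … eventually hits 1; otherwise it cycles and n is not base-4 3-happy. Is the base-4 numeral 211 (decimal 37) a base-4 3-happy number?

37 = (2,1,1)_4 → 10
10 = (2,2)_4 → 16
16 = (1,0,0)_4 → 1  — reached 1.

base-4 3-happy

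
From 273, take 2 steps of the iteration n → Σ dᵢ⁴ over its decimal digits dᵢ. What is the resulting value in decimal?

273 → 2⁴ + 7⁴ + 3⁴ = 16 + 2401 + 81 = 2498
2498 → 2⁴ + 4⁴ + 9⁴ + 8⁴ = 16 + 256 + 6561 + 4096 = 10929

10929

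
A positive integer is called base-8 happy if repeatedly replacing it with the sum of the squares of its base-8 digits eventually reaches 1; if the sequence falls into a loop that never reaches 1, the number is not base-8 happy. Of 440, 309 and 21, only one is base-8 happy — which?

440: 440 → 85 → 30 → 45 → 50 → 40 → 25 → 10 → 5 → 25  — repeats 25 (not base-8 happy)
309: 309 → 77 → 27 → 18 → 8 → 1  — reaches 1 (base-8 happy)
21: 21 → 29 → 34 → 20 → 20  — repeats 20 (not base-8 happy)

309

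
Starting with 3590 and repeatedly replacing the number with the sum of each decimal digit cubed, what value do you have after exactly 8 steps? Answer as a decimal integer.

3590 → 881
881 → 1025
1025 → 134
134 → 92
92 → 737
737 → 713
713 → 371
371 → 371

371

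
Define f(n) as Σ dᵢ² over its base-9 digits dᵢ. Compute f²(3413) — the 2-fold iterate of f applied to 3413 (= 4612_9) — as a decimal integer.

45

3413 = (4,6,1,2)_9 → 4² + 6² + 1² + 2² = 57
57 = (6,3)_9 → 6² + 3² = 45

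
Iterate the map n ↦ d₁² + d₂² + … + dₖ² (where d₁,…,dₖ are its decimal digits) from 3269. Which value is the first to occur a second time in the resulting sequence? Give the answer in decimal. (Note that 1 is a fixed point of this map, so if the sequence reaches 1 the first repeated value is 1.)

3269 → 3² + 2² + 6² + 9² = 9 + 4 + 36 + 81 = 130
130 → 1² + 3² + 0² = 1 + 9 + 0 = 10
10 → 1² + 0² = 1 + 0 = 1  — reached the fixed point 1.
1 → 1, so 1 is the first repeated value.

1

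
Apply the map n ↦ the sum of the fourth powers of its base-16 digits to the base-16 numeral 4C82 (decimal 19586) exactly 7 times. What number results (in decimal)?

19586 = (4,12,8,2)_16 → 4⁴ + 12⁴ + 8⁴ + 2⁴ = 256 + 20736 + 4096 + 16 = 25104
25104 = (6,2,1,0)_16 → 6⁴ + 2⁴ + 1⁴ + 0⁴ = 1296 + 16 + 1 + 0 = 1313
1313 = (5,2,1)_16 → 5⁴ + 2⁴ + 1⁴ = 625 + 16 + 1 = 642
642 = (2,8,2)_16 → 2⁴ + 8⁴ + 2⁴ = 16 + 4096 + 16 = 4128
4128 = (1,0,2,0)_16 → 1⁴ + 0⁴ + 2⁴ + 0⁴ = 1 + 0 + 16 + 0 = 17
17 = (1,1)_16 → 1⁴ + 1⁴ = 1 + 1 = 2
2 = (2)_16 → 2⁴ = 16

16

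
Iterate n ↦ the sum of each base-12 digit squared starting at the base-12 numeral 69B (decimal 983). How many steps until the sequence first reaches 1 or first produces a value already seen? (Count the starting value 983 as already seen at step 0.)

983 = (6,9,11)_12 → 6² + 9² + 11² = 238
238 = (1,7,10)_12 → 1² + 7² + 10² = 150
150 = (1,0,6)_12 → 1² + 0² + 6² = 37
37 = (3,1)_12 → 3² + 1² = 10
10 = (10)_12 → 10² = 100
100 = (8,4)_12 → 8² + 4² = 80
80 = (6,8)_12 → 6² + 8² = 100  — 100 repeats.
That took 7 steps.

7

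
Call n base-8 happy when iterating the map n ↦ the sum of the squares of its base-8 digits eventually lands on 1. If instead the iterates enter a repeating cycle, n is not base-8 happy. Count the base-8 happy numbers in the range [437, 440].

1

437: 437 → 97 → 18 → 8 → 1  — base-8 happy
438: 438 → 108 → 42 → 29 → 34 → 20 → 20  — not base-8 happy
439: 439 → 121 → 51 → 45 → 50 → 40 → 25 → 10 → 5 → 25  — not base-8 happy
440: 440 → 85 → 30 → 45 → 50 → 40 → 25 → 10 → 5 → 25  — not base-8 happy
base-8 happy: 437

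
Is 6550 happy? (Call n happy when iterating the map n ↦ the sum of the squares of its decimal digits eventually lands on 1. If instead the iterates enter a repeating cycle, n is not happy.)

6550 → 6² + 5² + 5² + 0² = 36 + 25 + 25 + 0 = 86
86 → 8² + 6² = 64 + 36 = 100
100 → 1² + 0² + 0² = 1 + 0 + 0 = 1  — reached 1.

happy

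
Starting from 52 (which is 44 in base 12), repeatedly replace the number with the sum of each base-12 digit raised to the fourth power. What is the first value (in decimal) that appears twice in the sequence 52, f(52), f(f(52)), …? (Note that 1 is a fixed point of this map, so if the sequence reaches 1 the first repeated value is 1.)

52 = (4,4)_12 → 4⁴ + 4⁴ = 256 + 256 = 512
512 = (3,6,8)_12 → 3⁴ + 6⁴ + 8⁴ = 81 + 1296 + 4096 = 5473
5473 = (3,2,0,1)_12 → 3⁴ + 2⁴ + 0⁴ + 1⁴ = 81 + 16 + 0 + 1 = 98
98 = (8,2)_12 → 8⁴ + 2⁴ = 4096 + 16 = 4112
4112 = (2,4,6,8)_12 → 2⁴ + 4⁴ + 6⁴ + 8⁴ = 16 + 256 + 1296 + 4096 = 5664
5664 = (3,3,4,0)_12 → 3⁴ + 3⁴ + 4⁴ + 0⁴ = 81 + 81 + 256 + 0 = 418
418 = (2,10,10)_12 → 2⁴ + 10⁴ + 10⁴ = 16 + 10000 + 10000 = 20016
20016 = (11,7,0,0)_12 → 11⁴ + 7⁴ + 0⁴ + 0⁴ = 14641 + 2401 + 0 + 0 = 17042
17042 = (9,10,4,2)_12 → 9⁴ + 10⁴ + 4⁴ + 2⁴ = 6561 + 10000 + 256 + 16 = 16833
16833 = (9,8,10,9)_12 → 9⁴ + 8⁴ + 10⁴ + 9⁴ = 6561 + 4096 + 10000 + 6561 = 27218
27218 = (1,3,9,0,2)_12 → 1⁴ + 3⁴ + 9⁴ + 0⁴ + 2⁴ = 1 + 81 + 6561 + 0 + 16 = 6659
6659 = (3,10,2,11)_12 → 3⁴ + 10⁴ + 2⁴ + 11⁴ = 81 + 10000 + 16 + 14641 = 24738
24738 = (1,2,3,9,6)_12 → 1⁴ + 2⁴ + 3⁴ + 9⁴ + 6⁴ = 1 + 16 + 81 + 6561 + 1296 = 7955
7955 = (4,7,2,11)_12 → 4⁴ + 7⁴ + 2⁴ + 11⁴ = 256 + 2401 + 16 + 14641 = 17314
17314 = (10,0,2,10)_12 → 10⁴ + 0⁴ + 2⁴ + 10⁴ = 10000 + 0 + 16 + 10000 = 20016  — 20016 already appeared earlier.

20016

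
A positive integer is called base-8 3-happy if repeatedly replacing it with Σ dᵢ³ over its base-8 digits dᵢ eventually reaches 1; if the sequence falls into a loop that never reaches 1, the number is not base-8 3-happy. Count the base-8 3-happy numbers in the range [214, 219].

1

214: 214 → 251 → 397 → 342 → 349 → 277 → 197 → 152 → 35 → 91 → 55 → 559 → 469 → 476 → 434 → 440 → 559  (repeats 559)
215: 215 → 378 → 476 → 434 → 440 → 559 → 469 → 476  (repeats 476)
216: 216 → 54 → 432 → 432  (repeats 432)
217: 217 → 55 → 559 → 469 → 476 → 434 → 440 → 559  (repeats 559)
218: 218 → 62 → 559 → 469 → 476 → 434 → 440 → 559  (repeats 559)
219: 219 → 81 → 10 → 9 → 2 → 8 → 1  (reaches 1)
base-8 3-happy: 219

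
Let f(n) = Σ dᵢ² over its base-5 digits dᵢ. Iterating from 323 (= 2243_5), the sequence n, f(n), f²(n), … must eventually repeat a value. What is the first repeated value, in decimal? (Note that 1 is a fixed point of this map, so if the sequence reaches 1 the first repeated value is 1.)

323 = (2,2,4,3)_5 → 2² + 2² + 4² + 3² = 4 + 4 + 16 + 9 = 33
33 = (1,1,3)_5 → 1² + 1² + 3² = 1 + 1 + 9 = 11
11 = (2,1)_5 → 2² + 1² = 4 + 1 = 5
5 = (1,0)_5 → 1² + 0² = 1 + 0 = 1  — reached the fixed point 1.
1 → 1, so 1 is the first repeated value.

1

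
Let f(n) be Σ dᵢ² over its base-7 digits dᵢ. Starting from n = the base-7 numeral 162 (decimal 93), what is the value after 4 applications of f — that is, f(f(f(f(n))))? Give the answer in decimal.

45

93 = (1,6,2)_7 → 1² + 6² + 2² = 41
41 = (5,6)_7 → 5² + 6² = 61
61 = (1,1,5)_7 → 1² + 1² + 5² = 27
27 = (3,6)_7 → 3² + 6² = 45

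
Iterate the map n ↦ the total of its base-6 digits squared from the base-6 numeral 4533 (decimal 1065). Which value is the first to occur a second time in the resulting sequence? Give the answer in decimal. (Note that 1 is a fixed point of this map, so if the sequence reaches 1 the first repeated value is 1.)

1065 = (4,5,3,3)_6 → 59
59 = (1,3,5)_6 → 35
35 = (5,5)_6 → 50
50 = (1,2,2)_6 → 9
9 = (1,3)_6 → 10
10 = (1,4)_6 → 17
17 = (2,5)_6 → 29
29 = (4,5)_6 → 41
41 = (1,0,5)_6 → 26
26 = (4,2)_6 → 20
20 = (3,2)_6 → 13
13 = (2,1)_6 → 5
5 = (5)_6 → 25
25 = (4,1)_6 → 17  — 17 already appeared earlier.

17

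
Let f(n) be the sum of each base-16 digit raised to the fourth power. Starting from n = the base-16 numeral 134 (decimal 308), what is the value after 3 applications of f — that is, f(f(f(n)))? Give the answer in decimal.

4128

308 = (1,3,4)_16 → 1⁴ + 3⁴ + 4⁴ = 338
338 = (1,5,2)_16 → 1⁴ + 5⁴ + 2⁴ = 642
642 = (2,8,2)_16 → 2⁴ + 8⁴ + 2⁴ = 4128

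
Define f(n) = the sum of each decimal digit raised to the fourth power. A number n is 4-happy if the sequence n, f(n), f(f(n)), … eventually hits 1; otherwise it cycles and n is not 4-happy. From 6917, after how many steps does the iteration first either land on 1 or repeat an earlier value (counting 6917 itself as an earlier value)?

6917 → 6⁴ + 9⁴ + 1⁴ + 7⁴ = 1296 + 6561 + 1 + 2401 = 10259
10259 → 1⁴ + 0⁴ + 2⁴ + 5⁴ + 9⁴ = 1 + 0 + 16 + 625 + 6561 = 7203
7203 → 7⁴ + 2⁴ + 0⁴ + 3⁴ = 2401 + 16 + 0 + 81 = 2498
2498 → 2⁴ + 4⁴ + 9⁴ + 8⁴ = 16 + 256 + 6561 + 4096 = 10929
10929 → 1⁴ + 0⁴ + 9⁴ + 2⁴ + 9⁴ = 1 + 0 + 6561 + 16 + 6561 = 13139
13139 → 1⁴ + 3⁴ + 1⁴ + 3⁴ + 9⁴ = 1 + 81 + 1 + 81 + 6561 = 6725
6725 → 6⁴ + 7⁴ + 2⁴ + 5⁴ = 1296 + 2401 + 16 + 625 = 4338
4338 → 4⁴ + 3⁴ + 3⁴ + 8⁴ = 256 + 81 + 81 + 4096 = 4514
4514 → 4⁴ + 5⁴ + 1⁴ + 4⁴ = 256 + 625 + 1 + 256 = 1138
1138 → 1⁴ + 1⁴ + 3⁴ + 8⁴ = 1 + 1 + 81 + 4096 = 4179
4179 → 4⁴ + 1⁴ + 7⁴ + 9⁴ = 256 + 1 + 2401 + 6561 = 9219
9219 → 9⁴ + 2⁴ + 1⁴ + 9⁴ = 6561 + 16 + 1 + 6561 = 13139  — 13139 repeats.
That took 12 steps.

12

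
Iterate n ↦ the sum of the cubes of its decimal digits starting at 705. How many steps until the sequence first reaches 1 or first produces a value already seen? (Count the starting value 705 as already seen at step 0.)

6

705 → 7³ + 0³ + 5³ = 468
468 → 4³ + 6³ + 8³ = 792
792 → 7³ + 9³ + 2³ = 1080
1080 → 1³ + 0³ + 8³ + 0³ = 513
513 → 5³ + 1³ + 3³ = 153
153 → 1³ + 5³ + 3³ = 153  — 153 repeats.
That took 6 steps.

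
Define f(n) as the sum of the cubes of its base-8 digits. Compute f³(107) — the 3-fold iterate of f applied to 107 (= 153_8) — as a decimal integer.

107 = (1,5,3)_8 → 1³ + 5³ + 3³ = 153
153 = (2,3,1)_8 → 2³ + 3³ + 1³ = 36
36 = (4,4)_8 → 4³ + 4³ = 128

128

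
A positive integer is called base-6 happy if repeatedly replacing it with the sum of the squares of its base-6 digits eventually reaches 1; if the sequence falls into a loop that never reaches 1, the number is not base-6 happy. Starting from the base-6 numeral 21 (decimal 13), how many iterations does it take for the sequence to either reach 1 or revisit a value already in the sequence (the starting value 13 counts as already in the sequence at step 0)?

13 = (2,1)_6 → 2² + 1² = 4 + 1 = 5
5 = (5)_6 → 5² = 25
25 = (4,1)_6 → 4² + 1² = 16 + 1 = 17
17 = (2,5)_6 → 2² + 5² = 4 + 25 = 29
29 = (4,5)_6 → 4² + 5² = 16 + 25 = 41
41 = (1,0,5)_6 → 1² + 0² + 5² = 1 + 0 + 25 = 26
26 = (4,2)_6 → 4² + 2² = 16 + 4 = 20
20 = (3,2)_6 → 3² + 2² = 9 + 4 = 13  — 13 repeats.
That took 8 steps.

8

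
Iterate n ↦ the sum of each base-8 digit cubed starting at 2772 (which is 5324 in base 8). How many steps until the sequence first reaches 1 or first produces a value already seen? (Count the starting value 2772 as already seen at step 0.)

9

2772 = (5,3,2,4)_8 → 5³ + 3³ + 2³ + 4³ = 224
224 = (3,4,0)_8 → 3³ + 4³ + 0³ = 91
91 = (1,3,3)_8 → 1³ + 3³ + 3³ = 55
55 = (6,7)_8 → 6³ + 7³ = 559
559 = (1,0,5,7)_8 → 1³ + 0³ + 5³ + 7³ = 469
469 = (7,2,5)_8 → 7³ + 2³ + 5³ = 476
476 = (7,3,4)_8 → 7³ + 3³ + 4³ = 434
434 = (6,6,2)_8 → 6³ + 6³ + 2³ = 440
440 = (6,7,0)_8 → 6³ + 7³ + 0³ = 559  — 559 repeats.
That took 9 steps.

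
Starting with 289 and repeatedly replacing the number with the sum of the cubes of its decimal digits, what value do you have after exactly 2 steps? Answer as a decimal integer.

289 → 2³ + 8³ + 9³ = 8 + 512 + 729 = 1249
1249 → 1³ + 2³ + 4³ + 9³ = 1 + 8 + 64 + 729 = 802

802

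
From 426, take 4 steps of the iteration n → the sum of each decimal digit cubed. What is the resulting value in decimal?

426 → 4³ + 2³ + 6³ = 288
288 → 2³ + 8³ + 8³ = 1032
1032 → 1³ + 0³ + 3³ + 2³ = 36
36 → 3³ + 6³ = 243

243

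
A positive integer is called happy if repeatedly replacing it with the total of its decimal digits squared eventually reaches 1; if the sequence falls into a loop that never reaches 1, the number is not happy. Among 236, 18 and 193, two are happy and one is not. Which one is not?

236: 236 → 49 → 97 → 130 → 10 → 1  — reaches 1 (happy)
18: 18 → 65 → 61 → 37 → 58 → 89 → 145 → 42 → 20 → 4 → 16 → 37  — repeats 37 (not happy)
193: 193 → 91 → 82 → 68 → 100 → 1  — reaches 1 (happy)

18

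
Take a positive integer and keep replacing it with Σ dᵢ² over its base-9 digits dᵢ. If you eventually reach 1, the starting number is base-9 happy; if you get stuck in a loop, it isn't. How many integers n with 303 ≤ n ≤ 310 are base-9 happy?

1

303: 303 → 81 → 1  (reaches 1)
304: 304 → 94 → 18 → 4 → 16 → 50 → 50  (repeats 50)
305: 305 → 109 → 11 → 5 → 25 → 53 → 89 → 65 → 53  (repeats 53)
306: 306 → 58 → 52 → 74 → 68 → 74  (repeats 74)
307: 307 → 59 → 61 → 85 → 17 → 65 → 53 → 89 → 65  (repeats 65)
308: 308 → 62 → 100 → 6 → 36 → 16 → 50 → 50  (repeats 50)
309: 309 → 67 → 65 → 53 → 89 → 65  (repeats 65)
310: 310 → 74 → 68 → 74  (repeats 74)
base-9 happy: 303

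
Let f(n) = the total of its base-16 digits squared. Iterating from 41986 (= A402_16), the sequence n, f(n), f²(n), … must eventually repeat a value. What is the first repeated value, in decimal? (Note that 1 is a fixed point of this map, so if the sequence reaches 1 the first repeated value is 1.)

41986 = (10,4,0,2)_16 → 120
120 = (7,8)_16 → 113
113 = (7,1)_16 → 50
50 = (3,2)_16 → 13
13 = (13)_16 → 169
169 = (10,9)_16 → 181
181 = (11,5)_16 → 146
146 = (9,2)_16 → 85
85 = (5,5)_16 → 50  — 50 already appeared earlier.

50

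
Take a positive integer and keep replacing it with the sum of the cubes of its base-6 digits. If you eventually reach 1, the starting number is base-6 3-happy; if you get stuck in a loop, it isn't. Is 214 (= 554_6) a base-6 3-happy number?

base-6 3-happy

214 = (5,5,4)_6 → 314
314 = (1,2,4,2)_6 → 81
81 = (2,1,3)_6 → 36
36 = (1,0,0)_6 → 1  — reached 1.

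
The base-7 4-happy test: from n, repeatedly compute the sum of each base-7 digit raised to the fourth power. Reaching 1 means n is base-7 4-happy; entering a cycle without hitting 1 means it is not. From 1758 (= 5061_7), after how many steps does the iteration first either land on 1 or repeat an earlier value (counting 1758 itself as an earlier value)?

1758 = (5,0,6,1)_7 → 5⁴ + 0⁴ + 6⁴ + 1⁴ = 1922
1922 = (5,4,1,4)_7 → 5⁴ + 4⁴ + 1⁴ + 4⁴ = 1138
1138 = (3,2,1,4)_7 → 3⁴ + 2⁴ + 1⁴ + 4⁴ = 354
354 = (1,0,1,4)_7 → 1⁴ + 0⁴ + 1⁴ + 4⁴ = 258
258 = (5,1,6)_7 → 5⁴ + 1⁴ + 6⁴ = 1922  — 1922 repeats.
That took 5 steps.

5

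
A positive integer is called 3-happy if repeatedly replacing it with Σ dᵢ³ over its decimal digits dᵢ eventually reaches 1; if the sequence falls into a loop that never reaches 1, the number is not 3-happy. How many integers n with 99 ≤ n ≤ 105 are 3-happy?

99: 99 → 1458 → 702 → 351 → 153 → 153  (repeats 153)
100: 100 → 1  (reaches 1)
101: 101 → 2 → 8 → 512 → 134 → 92 → 737 → 713 → 371 → 371  (repeats 371)
102: 102 → 9 → 729 → 1080 → 513 → 153 → 153  (repeats 153)
103: 103 → 28 → 520 → 133 → 55 → 250 → 133  (repeats 133)
104: 104 → 65 → 341 → 92 → 737 → 713 → 371 → 371  (repeats 371)
105: 105 → 126 → 225 → 141 → 66 → 432 → 99 → 1458 → 702 → 351 → 153 → 153  (repeats 153)
3-happy: 100

1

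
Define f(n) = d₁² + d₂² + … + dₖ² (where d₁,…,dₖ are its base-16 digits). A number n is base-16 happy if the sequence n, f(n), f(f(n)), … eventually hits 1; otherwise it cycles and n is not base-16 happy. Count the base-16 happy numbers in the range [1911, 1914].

1

1911: 1911 → 147 → 90 → 125 → 218 → 269 → 170 → 200 → 208 → 169 → 181 → 146 → 85 → 50 → 13 → 169  (repeats 169)
1912: 1912 → 162 → 104 → 100 → 52 → 25 → 82 → 29 → 170 → 200 → 208 → 169 → 181 → 146 → 85 → 50 → 13 → 169  (repeats 169)
1913: 1913 → 179 → 130 → 68 → 32 → 4 → 16 → 1  (reaches 1)
1914: 1914 → 198 → 180 → 137 → 145 → 82 → 29 → 170 → 200 → 208 → 169 → 181 → 146 → 85 → 50 → 13 → 169  (repeats 169)
base-16 happy: 1913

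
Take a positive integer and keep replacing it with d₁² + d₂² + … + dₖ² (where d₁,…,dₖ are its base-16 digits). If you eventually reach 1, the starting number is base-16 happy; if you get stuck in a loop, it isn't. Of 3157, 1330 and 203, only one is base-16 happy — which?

1330

3157: 3157 → 194 → 148 → 97 → 37 → 29 → 170 → 200 → 208 → 169 → 181 → 146 → 85 → 50 → 13 → 169  — repeats 169 (not base-16 happy)
1330: 1330 → 38 → 40 → 68 → 32 → 4 → 16 → 1  — reaches 1 (base-16 happy)
203: 203 → 265 → 82 → 29 → 170 → 200 → 208 → 169 → 181 → 146 → 85 → 50 → 13 → 169  — repeats 169 (not base-16 happy)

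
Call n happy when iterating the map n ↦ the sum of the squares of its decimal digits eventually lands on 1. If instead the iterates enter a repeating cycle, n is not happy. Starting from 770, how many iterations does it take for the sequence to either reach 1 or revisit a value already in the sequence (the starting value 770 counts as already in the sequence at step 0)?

770 → 7² + 7² + 0² = 49 + 49 + 0 = 98
98 → 9² + 8² = 81 + 64 = 145
145 → 1² + 4² + 5² = 1 + 16 + 25 = 42
42 → 4² + 2² = 16 + 4 = 20
20 → 2² + 0² = 4 + 0 = 4
4 → 4² = 16
16 → 1² + 6² = 1 + 36 = 37
37 → 3² + 7² = 9 + 49 = 58
58 → 5² + 8² = 25 + 64 = 89
89 → 8² + 9² = 64 + 81 = 145  — 145 repeats.
That took 10 steps.

10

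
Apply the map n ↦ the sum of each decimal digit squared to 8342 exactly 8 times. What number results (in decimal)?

89

8342 → 8² + 3² + 4² + 2² = 64 + 9 + 16 + 4 = 93
93 → 9² + 3² = 81 + 9 = 90
90 → 9² + 0² = 81 + 0 = 81
81 → 8² + 1² = 64 + 1 = 65
65 → 6² + 5² = 36 + 25 = 61
61 → 6² + 1² = 36 + 1 = 37
37 → 3² + 7² = 9 + 49 = 58
58 → 5² + 8² = 25 + 64 = 89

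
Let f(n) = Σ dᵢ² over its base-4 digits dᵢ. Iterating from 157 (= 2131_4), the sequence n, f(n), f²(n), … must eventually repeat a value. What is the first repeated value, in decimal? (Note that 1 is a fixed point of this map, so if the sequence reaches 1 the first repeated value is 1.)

157 = (2,1,3,1)_4 → 2² + 1² + 3² + 1² = 15
15 = (3,3)_4 → 3² + 3² = 18
18 = (1,0,2)_4 → 1² + 0² + 2² = 5
5 = (1,1)_4 → 1² + 1² = 2
2 = (2)_4 → 2² = 4
4 = (1,0)_4 → 1² + 0² = 1  — reached the fixed point 1.
1 → 1, so 1 is the first repeated value.

1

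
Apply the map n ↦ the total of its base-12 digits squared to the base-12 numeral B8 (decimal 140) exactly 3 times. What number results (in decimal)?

125

140 = (11,8)_12 → 185
185 = (1,3,5)_12 → 35
35 = (2,11)_12 → 125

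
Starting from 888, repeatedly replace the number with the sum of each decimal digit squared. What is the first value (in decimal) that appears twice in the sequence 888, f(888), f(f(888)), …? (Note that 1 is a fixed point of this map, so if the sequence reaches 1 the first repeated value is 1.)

1

888 → 8² + 8² + 8² = 192
192 → 1² + 9² + 2² = 86
86 → 8² + 6² = 100
100 → 1² + 0² + 0² = 1  — reached the fixed point 1.
1 → 1, so 1 is the first repeated value.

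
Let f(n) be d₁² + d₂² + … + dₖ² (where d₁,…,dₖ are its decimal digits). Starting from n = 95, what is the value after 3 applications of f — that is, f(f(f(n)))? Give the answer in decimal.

58

95 → 9² + 5² = 106
106 → 1² + 0² + 6² = 37
37 → 3² + 7² = 58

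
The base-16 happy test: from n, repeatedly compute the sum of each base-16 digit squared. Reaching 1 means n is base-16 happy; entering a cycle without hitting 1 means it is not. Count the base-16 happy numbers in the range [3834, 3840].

3834: 3834 → 521 → 85 → 50 → 13 → 169 → 181 → 146 → 85  — not base-16 happy
3835: 3835 → 542 → 201 → 225 → 197 → 169 → 181 → 146 → 85 → 50 → 13 → 169  — not base-16 happy
3836: 3836 → 565 → 38 → 40 → 68 → 32 → 4 → 16 → 1  — base-16 happy
3837: 3837 → 590 → 216 → 233 → 277 → 27 → 122 → 149 → 106 → 136 → 128 → 64 → 16 → 1  — base-16 happy
3838: 3838 → 617 → 121 → 130 → 68 → 32 → 4 → 16 → 1  — base-16 happy
3839: 3839 → 646 → 104 → 100 → 52 → 25 → 82 → 29 → 170 → 200 → 208 → 169 → 181 → 146 → 85 → 50 → 13 → 169  — not base-16 happy
3840: 3840 → 225 → 197 → 169 → 181 → 146 → 85 → 50 → 13 → 169  — not base-16 happy
base-16 happy: 3836, 3837, 3838

3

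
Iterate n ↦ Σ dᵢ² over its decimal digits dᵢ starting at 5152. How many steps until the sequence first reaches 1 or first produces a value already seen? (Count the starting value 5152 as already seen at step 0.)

14

5152 → 5² + 1² + 5² + 2² = 55
55 → 5² + 5² = 50
50 → 5² + 0² = 25
25 → 2² + 5² = 29
29 → 2² + 9² = 85
85 → 8² + 5² = 89
89 → 8² + 9² = 145
145 → 1² + 4² + 5² = 42
42 → 4² + 2² = 20
20 → 2² + 0² = 4
4 → 4² = 16
16 → 1² + 6² = 37
37 → 3² + 7² = 58
58 → 5² + 8² = 89  — 89 repeats.
That took 14 steps.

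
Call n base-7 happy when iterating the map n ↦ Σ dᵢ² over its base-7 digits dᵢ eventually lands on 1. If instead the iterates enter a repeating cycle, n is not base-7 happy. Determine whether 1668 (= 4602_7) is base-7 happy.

1668 = (4,6,0,2)_7 → 4² + 6² + 0² + 2² = 56
56 = (1,1,0)_7 → 1² + 1² + 0² = 2
2 = (2)_7 → 2² = 4
4 = (4)_7 → 4² = 16
16 = (2,2)_7 → 2² + 2² = 8
8 = (1,1)_7 → 1² + 1² = 2  — 2 already seen; the sequence cycles without reaching 1.

not base-7 happy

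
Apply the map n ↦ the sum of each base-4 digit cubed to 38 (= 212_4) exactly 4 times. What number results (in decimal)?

38 = (2,1,2)_4 → 2³ + 1³ + 2³ = 8 + 1 + 8 = 17
17 = (1,0,1)_4 → 1³ + 0³ + 1³ = 1 + 0 + 1 = 2
2 = (2)_4 → 2³ = 8
8 = (2,0)_4 → 2³ + 0³ = 8 + 0 = 8

8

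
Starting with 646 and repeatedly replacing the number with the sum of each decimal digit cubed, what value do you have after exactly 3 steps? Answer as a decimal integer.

646 → 6³ + 4³ + 6³ = 216 + 64 + 216 = 496
496 → 4³ + 9³ + 6³ = 64 + 729 + 216 = 1009
1009 → 1³ + 0³ + 0³ + 9³ = 1 + 0 + 0 + 729 = 730

730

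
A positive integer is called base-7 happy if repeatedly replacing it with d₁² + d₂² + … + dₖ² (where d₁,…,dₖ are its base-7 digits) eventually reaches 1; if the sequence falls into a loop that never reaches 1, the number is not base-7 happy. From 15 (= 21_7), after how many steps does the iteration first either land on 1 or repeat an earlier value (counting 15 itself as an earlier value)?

3

15 = (2,1)_7 → 5
5 = (5)_7 → 25
25 = (3,4)_7 → 25  — 25 repeats.
That took 3 steps.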